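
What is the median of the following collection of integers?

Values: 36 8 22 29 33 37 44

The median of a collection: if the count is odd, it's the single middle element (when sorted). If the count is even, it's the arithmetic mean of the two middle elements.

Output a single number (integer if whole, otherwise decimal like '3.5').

Answer: 33

Derivation:
Step 1: insert 36 -> lo=[36] (size 1, max 36) hi=[] (size 0) -> median=36
Step 2: insert 8 -> lo=[8] (size 1, max 8) hi=[36] (size 1, min 36) -> median=22
Step 3: insert 22 -> lo=[8, 22] (size 2, max 22) hi=[36] (size 1, min 36) -> median=22
Step 4: insert 29 -> lo=[8, 22] (size 2, max 22) hi=[29, 36] (size 2, min 29) -> median=25.5
Step 5: insert 33 -> lo=[8, 22, 29] (size 3, max 29) hi=[33, 36] (size 2, min 33) -> median=29
Step 6: insert 37 -> lo=[8, 22, 29] (size 3, max 29) hi=[33, 36, 37] (size 3, min 33) -> median=31
Step 7: insert 44 -> lo=[8, 22, 29, 33] (size 4, max 33) hi=[36, 37, 44] (size 3, min 36) -> median=33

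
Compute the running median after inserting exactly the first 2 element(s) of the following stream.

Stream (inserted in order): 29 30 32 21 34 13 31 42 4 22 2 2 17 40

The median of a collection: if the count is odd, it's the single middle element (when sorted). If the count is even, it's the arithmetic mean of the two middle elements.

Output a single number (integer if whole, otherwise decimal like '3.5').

Answer: 29.5

Derivation:
Step 1: insert 29 -> lo=[29] (size 1, max 29) hi=[] (size 0) -> median=29
Step 2: insert 30 -> lo=[29] (size 1, max 29) hi=[30] (size 1, min 30) -> median=29.5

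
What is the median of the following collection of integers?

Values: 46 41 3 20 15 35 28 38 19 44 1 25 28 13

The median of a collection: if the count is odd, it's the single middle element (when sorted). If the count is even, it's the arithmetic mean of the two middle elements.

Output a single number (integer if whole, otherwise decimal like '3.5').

Step 1: insert 46 -> lo=[46] (size 1, max 46) hi=[] (size 0) -> median=46
Step 2: insert 41 -> lo=[41] (size 1, max 41) hi=[46] (size 1, min 46) -> median=43.5
Step 3: insert 3 -> lo=[3, 41] (size 2, max 41) hi=[46] (size 1, min 46) -> median=41
Step 4: insert 20 -> lo=[3, 20] (size 2, max 20) hi=[41, 46] (size 2, min 41) -> median=30.5
Step 5: insert 15 -> lo=[3, 15, 20] (size 3, max 20) hi=[41, 46] (size 2, min 41) -> median=20
Step 6: insert 35 -> lo=[3, 15, 20] (size 3, max 20) hi=[35, 41, 46] (size 3, min 35) -> median=27.5
Step 7: insert 28 -> lo=[3, 15, 20, 28] (size 4, max 28) hi=[35, 41, 46] (size 3, min 35) -> median=28
Step 8: insert 38 -> lo=[3, 15, 20, 28] (size 4, max 28) hi=[35, 38, 41, 46] (size 4, min 35) -> median=31.5
Step 9: insert 19 -> lo=[3, 15, 19, 20, 28] (size 5, max 28) hi=[35, 38, 41, 46] (size 4, min 35) -> median=28
Step 10: insert 44 -> lo=[3, 15, 19, 20, 28] (size 5, max 28) hi=[35, 38, 41, 44, 46] (size 5, min 35) -> median=31.5
Step 11: insert 1 -> lo=[1, 3, 15, 19, 20, 28] (size 6, max 28) hi=[35, 38, 41, 44, 46] (size 5, min 35) -> median=28
Step 12: insert 25 -> lo=[1, 3, 15, 19, 20, 25] (size 6, max 25) hi=[28, 35, 38, 41, 44, 46] (size 6, min 28) -> median=26.5
Step 13: insert 28 -> lo=[1, 3, 15, 19, 20, 25, 28] (size 7, max 28) hi=[28, 35, 38, 41, 44, 46] (size 6, min 28) -> median=28
Step 14: insert 13 -> lo=[1, 3, 13, 15, 19, 20, 25] (size 7, max 25) hi=[28, 28, 35, 38, 41, 44, 46] (size 7, min 28) -> median=26.5

Answer: 26.5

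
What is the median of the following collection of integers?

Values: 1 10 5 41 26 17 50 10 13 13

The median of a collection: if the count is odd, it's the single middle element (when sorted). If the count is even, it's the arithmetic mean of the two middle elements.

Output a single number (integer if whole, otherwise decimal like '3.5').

Step 1: insert 1 -> lo=[1] (size 1, max 1) hi=[] (size 0) -> median=1
Step 2: insert 10 -> lo=[1] (size 1, max 1) hi=[10] (size 1, min 10) -> median=5.5
Step 3: insert 5 -> lo=[1, 5] (size 2, max 5) hi=[10] (size 1, min 10) -> median=5
Step 4: insert 41 -> lo=[1, 5] (size 2, max 5) hi=[10, 41] (size 2, min 10) -> median=7.5
Step 5: insert 26 -> lo=[1, 5, 10] (size 3, max 10) hi=[26, 41] (size 2, min 26) -> median=10
Step 6: insert 17 -> lo=[1, 5, 10] (size 3, max 10) hi=[17, 26, 41] (size 3, min 17) -> median=13.5
Step 7: insert 50 -> lo=[1, 5, 10, 17] (size 4, max 17) hi=[26, 41, 50] (size 3, min 26) -> median=17
Step 8: insert 10 -> lo=[1, 5, 10, 10] (size 4, max 10) hi=[17, 26, 41, 50] (size 4, min 17) -> median=13.5
Step 9: insert 13 -> lo=[1, 5, 10, 10, 13] (size 5, max 13) hi=[17, 26, 41, 50] (size 4, min 17) -> median=13
Step 10: insert 13 -> lo=[1, 5, 10, 10, 13] (size 5, max 13) hi=[13, 17, 26, 41, 50] (size 5, min 13) -> median=13

Answer: 13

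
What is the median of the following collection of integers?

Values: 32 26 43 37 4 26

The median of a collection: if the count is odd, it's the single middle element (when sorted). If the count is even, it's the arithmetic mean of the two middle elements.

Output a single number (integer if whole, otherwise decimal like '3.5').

Answer: 29

Derivation:
Step 1: insert 32 -> lo=[32] (size 1, max 32) hi=[] (size 0) -> median=32
Step 2: insert 26 -> lo=[26] (size 1, max 26) hi=[32] (size 1, min 32) -> median=29
Step 3: insert 43 -> lo=[26, 32] (size 2, max 32) hi=[43] (size 1, min 43) -> median=32
Step 4: insert 37 -> lo=[26, 32] (size 2, max 32) hi=[37, 43] (size 2, min 37) -> median=34.5
Step 5: insert 4 -> lo=[4, 26, 32] (size 3, max 32) hi=[37, 43] (size 2, min 37) -> median=32
Step 6: insert 26 -> lo=[4, 26, 26] (size 3, max 26) hi=[32, 37, 43] (size 3, min 32) -> median=29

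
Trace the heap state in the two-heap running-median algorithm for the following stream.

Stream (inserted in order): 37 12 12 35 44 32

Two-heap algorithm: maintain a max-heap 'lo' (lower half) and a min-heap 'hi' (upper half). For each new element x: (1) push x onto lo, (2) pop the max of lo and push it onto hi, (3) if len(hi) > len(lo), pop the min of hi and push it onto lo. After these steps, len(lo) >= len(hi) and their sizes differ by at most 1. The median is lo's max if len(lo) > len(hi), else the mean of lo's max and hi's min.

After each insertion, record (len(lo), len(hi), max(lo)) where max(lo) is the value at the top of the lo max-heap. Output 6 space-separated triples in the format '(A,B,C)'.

Step 1: insert 37 -> lo=[37] hi=[] -> (len(lo)=1, len(hi)=0, max(lo)=37)
Step 2: insert 12 -> lo=[12] hi=[37] -> (len(lo)=1, len(hi)=1, max(lo)=12)
Step 3: insert 12 -> lo=[12, 12] hi=[37] -> (len(lo)=2, len(hi)=1, max(lo)=12)
Step 4: insert 35 -> lo=[12, 12] hi=[35, 37] -> (len(lo)=2, len(hi)=2, max(lo)=12)
Step 5: insert 44 -> lo=[12, 12, 35] hi=[37, 44] -> (len(lo)=3, len(hi)=2, max(lo)=35)
Step 6: insert 32 -> lo=[12, 12, 32] hi=[35, 37, 44] -> (len(lo)=3, len(hi)=3, max(lo)=32)

Answer: (1,0,37) (1,1,12) (2,1,12) (2,2,12) (3,2,35) (3,3,32)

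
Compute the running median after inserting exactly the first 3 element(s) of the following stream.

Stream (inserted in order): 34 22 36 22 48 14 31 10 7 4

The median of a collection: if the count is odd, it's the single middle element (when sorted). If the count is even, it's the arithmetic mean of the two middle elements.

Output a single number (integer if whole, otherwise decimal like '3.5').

Answer: 34

Derivation:
Step 1: insert 34 -> lo=[34] (size 1, max 34) hi=[] (size 0) -> median=34
Step 2: insert 22 -> lo=[22] (size 1, max 22) hi=[34] (size 1, min 34) -> median=28
Step 3: insert 36 -> lo=[22, 34] (size 2, max 34) hi=[36] (size 1, min 36) -> median=34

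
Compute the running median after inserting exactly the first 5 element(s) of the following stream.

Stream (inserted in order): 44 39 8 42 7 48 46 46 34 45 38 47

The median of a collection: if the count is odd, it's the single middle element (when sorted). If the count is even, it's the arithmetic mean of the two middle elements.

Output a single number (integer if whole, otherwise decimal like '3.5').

Step 1: insert 44 -> lo=[44] (size 1, max 44) hi=[] (size 0) -> median=44
Step 2: insert 39 -> lo=[39] (size 1, max 39) hi=[44] (size 1, min 44) -> median=41.5
Step 3: insert 8 -> lo=[8, 39] (size 2, max 39) hi=[44] (size 1, min 44) -> median=39
Step 4: insert 42 -> lo=[8, 39] (size 2, max 39) hi=[42, 44] (size 2, min 42) -> median=40.5
Step 5: insert 7 -> lo=[7, 8, 39] (size 3, max 39) hi=[42, 44] (size 2, min 42) -> median=39

Answer: 39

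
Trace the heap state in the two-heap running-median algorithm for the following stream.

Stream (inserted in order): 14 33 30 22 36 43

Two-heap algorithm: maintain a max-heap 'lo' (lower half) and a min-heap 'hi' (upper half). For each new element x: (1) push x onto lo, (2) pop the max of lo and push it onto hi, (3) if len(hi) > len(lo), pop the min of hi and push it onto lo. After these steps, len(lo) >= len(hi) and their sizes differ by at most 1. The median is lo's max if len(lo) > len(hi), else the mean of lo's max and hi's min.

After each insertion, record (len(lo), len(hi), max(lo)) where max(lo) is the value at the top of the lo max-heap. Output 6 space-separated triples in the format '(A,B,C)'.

Answer: (1,0,14) (1,1,14) (2,1,30) (2,2,22) (3,2,30) (3,3,30)

Derivation:
Step 1: insert 14 -> lo=[14] hi=[] -> (len(lo)=1, len(hi)=0, max(lo)=14)
Step 2: insert 33 -> lo=[14] hi=[33] -> (len(lo)=1, len(hi)=1, max(lo)=14)
Step 3: insert 30 -> lo=[14, 30] hi=[33] -> (len(lo)=2, len(hi)=1, max(lo)=30)
Step 4: insert 22 -> lo=[14, 22] hi=[30, 33] -> (len(lo)=2, len(hi)=2, max(lo)=22)
Step 5: insert 36 -> lo=[14, 22, 30] hi=[33, 36] -> (len(lo)=3, len(hi)=2, max(lo)=30)
Step 6: insert 43 -> lo=[14, 22, 30] hi=[33, 36, 43] -> (len(lo)=3, len(hi)=3, max(lo)=30)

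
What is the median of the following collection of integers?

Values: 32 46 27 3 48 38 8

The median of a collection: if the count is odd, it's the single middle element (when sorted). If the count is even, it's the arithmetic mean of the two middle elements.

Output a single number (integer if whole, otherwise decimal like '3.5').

Step 1: insert 32 -> lo=[32] (size 1, max 32) hi=[] (size 0) -> median=32
Step 2: insert 46 -> lo=[32] (size 1, max 32) hi=[46] (size 1, min 46) -> median=39
Step 3: insert 27 -> lo=[27, 32] (size 2, max 32) hi=[46] (size 1, min 46) -> median=32
Step 4: insert 3 -> lo=[3, 27] (size 2, max 27) hi=[32, 46] (size 2, min 32) -> median=29.5
Step 5: insert 48 -> lo=[3, 27, 32] (size 3, max 32) hi=[46, 48] (size 2, min 46) -> median=32
Step 6: insert 38 -> lo=[3, 27, 32] (size 3, max 32) hi=[38, 46, 48] (size 3, min 38) -> median=35
Step 7: insert 8 -> lo=[3, 8, 27, 32] (size 4, max 32) hi=[38, 46, 48] (size 3, min 38) -> median=32

Answer: 32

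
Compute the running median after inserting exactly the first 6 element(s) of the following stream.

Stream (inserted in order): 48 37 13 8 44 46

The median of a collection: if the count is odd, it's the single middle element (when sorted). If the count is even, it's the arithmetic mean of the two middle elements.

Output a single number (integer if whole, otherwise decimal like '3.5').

Answer: 40.5

Derivation:
Step 1: insert 48 -> lo=[48] (size 1, max 48) hi=[] (size 0) -> median=48
Step 2: insert 37 -> lo=[37] (size 1, max 37) hi=[48] (size 1, min 48) -> median=42.5
Step 3: insert 13 -> lo=[13, 37] (size 2, max 37) hi=[48] (size 1, min 48) -> median=37
Step 4: insert 8 -> lo=[8, 13] (size 2, max 13) hi=[37, 48] (size 2, min 37) -> median=25
Step 5: insert 44 -> lo=[8, 13, 37] (size 3, max 37) hi=[44, 48] (size 2, min 44) -> median=37
Step 6: insert 46 -> lo=[8, 13, 37] (size 3, max 37) hi=[44, 46, 48] (size 3, min 44) -> median=40.5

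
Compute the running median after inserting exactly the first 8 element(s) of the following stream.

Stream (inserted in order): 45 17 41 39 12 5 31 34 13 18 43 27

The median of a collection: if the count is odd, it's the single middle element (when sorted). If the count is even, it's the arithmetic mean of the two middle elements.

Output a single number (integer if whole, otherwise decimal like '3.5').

Answer: 32.5

Derivation:
Step 1: insert 45 -> lo=[45] (size 1, max 45) hi=[] (size 0) -> median=45
Step 2: insert 17 -> lo=[17] (size 1, max 17) hi=[45] (size 1, min 45) -> median=31
Step 3: insert 41 -> lo=[17, 41] (size 2, max 41) hi=[45] (size 1, min 45) -> median=41
Step 4: insert 39 -> lo=[17, 39] (size 2, max 39) hi=[41, 45] (size 2, min 41) -> median=40
Step 5: insert 12 -> lo=[12, 17, 39] (size 3, max 39) hi=[41, 45] (size 2, min 41) -> median=39
Step 6: insert 5 -> lo=[5, 12, 17] (size 3, max 17) hi=[39, 41, 45] (size 3, min 39) -> median=28
Step 7: insert 31 -> lo=[5, 12, 17, 31] (size 4, max 31) hi=[39, 41, 45] (size 3, min 39) -> median=31
Step 8: insert 34 -> lo=[5, 12, 17, 31] (size 4, max 31) hi=[34, 39, 41, 45] (size 4, min 34) -> median=32.5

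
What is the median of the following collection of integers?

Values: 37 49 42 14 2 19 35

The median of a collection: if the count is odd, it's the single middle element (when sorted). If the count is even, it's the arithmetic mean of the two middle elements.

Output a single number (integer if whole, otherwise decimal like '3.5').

Answer: 35

Derivation:
Step 1: insert 37 -> lo=[37] (size 1, max 37) hi=[] (size 0) -> median=37
Step 2: insert 49 -> lo=[37] (size 1, max 37) hi=[49] (size 1, min 49) -> median=43
Step 3: insert 42 -> lo=[37, 42] (size 2, max 42) hi=[49] (size 1, min 49) -> median=42
Step 4: insert 14 -> lo=[14, 37] (size 2, max 37) hi=[42, 49] (size 2, min 42) -> median=39.5
Step 5: insert 2 -> lo=[2, 14, 37] (size 3, max 37) hi=[42, 49] (size 2, min 42) -> median=37
Step 6: insert 19 -> lo=[2, 14, 19] (size 3, max 19) hi=[37, 42, 49] (size 3, min 37) -> median=28
Step 7: insert 35 -> lo=[2, 14, 19, 35] (size 4, max 35) hi=[37, 42, 49] (size 3, min 37) -> median=35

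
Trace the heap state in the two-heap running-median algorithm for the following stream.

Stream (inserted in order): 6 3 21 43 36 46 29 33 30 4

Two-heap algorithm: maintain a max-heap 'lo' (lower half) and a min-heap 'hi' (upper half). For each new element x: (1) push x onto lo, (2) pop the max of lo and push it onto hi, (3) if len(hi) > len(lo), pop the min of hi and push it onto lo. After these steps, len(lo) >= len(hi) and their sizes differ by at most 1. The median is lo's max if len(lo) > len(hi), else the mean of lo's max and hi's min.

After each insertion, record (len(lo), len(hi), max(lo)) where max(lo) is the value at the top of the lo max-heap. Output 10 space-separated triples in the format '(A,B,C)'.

Step 1: insert 6 -> lo=[6] hi=[] -> (len(lo)=1, len(hi)=0, max(lo)=6)
Step 2: insert 3 -> lo=[3] hi=[6] -> (len(lo)=1, len(hi)=1, max(lo)=3)
Step 3: insert 21 -> lo=[3, 6] hi=[21] -> (len(lo)=2, len(hi)=1, max(lo)=6)
Step 4: insert 43 -> lo=[3, 6] hi=[21, 43] -> (len(lo)=2, len(hi)=2, max(lo)=6)
Step 5: insert 36 -> lo=[3, 6, 21] hi=[36, 43] -> (len(lo)=3, len(hi)=2, max(lo)=21)
Step 6: insert 46 -> lo=[3, 6, 21] hi=[36, 43, 46] -> (len(lo)=3, len(hi)=3, max(lo)=21)
Step 7: insert 29 -> lo=[3, 6, 21, 29] hi=[36, 43, 46] -> (len(lo)=4, len(hi)=3, max(lo)=29)
Step 8: insert 33 -> lo=[3, 6, 21, 29] hi=[33, 36, 43, 46] -> (len(lo)=4, len(hi)=4, max(lo)=29)
Step 9: insert 30 -> lo=[3, 6, 21, 29, 30] hi=[33, 36, 43, 46] -> (len(lo)=5, len(hi)=4, max(lo)=30)
Step 10: insert 4 -> lo=[3, 4, 6, 21, 29] hi=[30, 33, 36, 43, 46] -> (len(lo)=5, len(hi)=5, max(lo)=29)

Answer: (1,0,6) (1,1,3) (2,1,6) (2,2,6) (3,2,21) (3,3,21) (4,3,29) (4,4,29) (5,4,30) (5,5,29)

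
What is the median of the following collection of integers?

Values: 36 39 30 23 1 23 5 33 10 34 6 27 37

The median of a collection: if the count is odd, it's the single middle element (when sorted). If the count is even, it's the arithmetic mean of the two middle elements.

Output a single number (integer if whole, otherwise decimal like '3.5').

Answer: 27

Derivation:
Step 1: insert 36 -> lo=[36] (size 1, max 36) hi=[] (size 0) -> median=36
Step 2: insert 39 -> lo=[36] (size 1, max 36) hi=[39] (size 1, min 39) -> median=37.5
Step 3: insert 30 -> lo=[30, 36] (size 2, max 36) hi=[39] (size 1, min 39) -> median=36
Step 4: insert 23 -> lo=[23, 30] (size 2, max 30) hi=[36, 39] (size 2, min 36) -> median=33
Step 5: insert 1 -> lo=[1, 23, 30] (size 3, max 30) hi=[36, 39] (size 2, min 36) -> median=30
Step 6: insert 23 -> lo=[1, 23, 23] (size 3, max 23) hi=[30, 36, 39] (size 3, min 30) -> median=26.5
Step 7: insert 5 -> lo=[1, 5, 23, 23] (size 4, max 23) hi=[30, 36, 39] (size 3, min 30) -> median=23
Step 8: insert 33 -> lo=[1, 5, 23, 23] (size 4, max 23) hi=[30, 33, 36, 39] (size 4, min 30) -> median=26.5
Step 9: insert 10 -> lo=[1, 5, 10, 23, 23] (size 5, max 23) hi=[30, 33, 36, 39] (size 4, min 30) -> median=23
Step 10: insert 34 -> lo=[1, 5, 10, 23, 23] (size 5, max 23) hi=[30, 33, 34, 36, 39] (size 5, min 30) -> median=26.5
Step 11: insert 6 -> lo=[1, 5, 6, 10, 23, 23] (size 6, max 23) hi=[30, 33, 34, 36, 39] (size 5, min 30) -> median=23
Step 12: insert 27 -> lo=[1, 5, 6, 10, 23, 23] (size 6, max 23) hi=[27, 30, 33, 34, 36, 39] (size 6, min 27) -> median=25
Step 13: insert 37 -> lo=[1, 5, 6, 10, 23, 23, 27] (size 7, max 27) hi=[30, 33, 34, 36, 37, 39] (size 6, min 30) -> median=27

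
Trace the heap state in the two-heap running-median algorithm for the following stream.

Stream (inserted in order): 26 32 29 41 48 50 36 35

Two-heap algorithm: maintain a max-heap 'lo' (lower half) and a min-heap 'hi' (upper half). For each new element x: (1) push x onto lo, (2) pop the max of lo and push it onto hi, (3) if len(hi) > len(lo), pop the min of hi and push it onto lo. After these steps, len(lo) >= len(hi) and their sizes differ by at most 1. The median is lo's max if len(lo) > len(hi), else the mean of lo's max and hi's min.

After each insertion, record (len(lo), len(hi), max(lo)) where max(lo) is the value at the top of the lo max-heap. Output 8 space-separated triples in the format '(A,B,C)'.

Step 1: insert 26 -> lo=[26] hi=[] -> (len(lo)=1, len(hi)=0, max(lo)=26)
Step 2: insert 32 -> lo=[26] hi=[32] -> (len(lo)=1, len(hi)=1, max(lo)=26)
Step 3: insert 29 -> lo=[26, 29] hi=[32] -> (len(lo)=2, len(hi)=1, max(lo)=29)
Step 4: insert 41 -> lo=[26, 29] hi=[32, 41] -> (len(lo)=2, len(hi)=2, max(lo)=29)
Step 5: insert 48 -> lo=[26, 29, 32] hi=[41, 48] -> (len(lo)=3, len(hi)=2, max(lo)=32)
Step 6: insert 50 -> lo=[26, 29, 32] hi=[41, 48, 50] -> (len(lo)=3, len(hi)=3, max(lo)=32)
Step 7: insert 36 -> lo=[26, 29, 32, 36] hi=[41, 48, 50] -> (len(lo)=4, len(hi)=3, max(lo)=36)
Step 8: insert 35 -> lo=[26, 29, 32, 35] hi=[36, 41, 48, 50] -> (len(lo)=4, len(hi)=4, max(lo)=35)

Answer: (1,0,26) (1,1,26) (2,1,29) (2,2,29) (3,2,32) (3,3,32) (4,3,36) (4,4,35)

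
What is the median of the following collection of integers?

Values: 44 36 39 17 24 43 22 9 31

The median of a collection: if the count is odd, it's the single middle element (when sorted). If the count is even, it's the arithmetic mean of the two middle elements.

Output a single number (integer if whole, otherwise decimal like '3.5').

Answer: 31

Derivation:
Step 1: insert 44 -> lo=[44] (size 1, max 44) hi=[] (size 0) -> median=44
Step 2: insert 36 -> lo=[36] (size 1, max 36) hi=[44] (size 1, min 44) -> median=40
Step 3: insert 39 -> lo=[36, 39] (size 2, max 39) hi=[44] (size 1, min 44) -> median=39
Step 4: insert 17 -> lo=[17, 36] (size 2, max 36) hi=[39, 44] (size 2, min 39) -> median=37.5
Step 5: insert 24 -> lo=[17, 24, 36] (size 3, max 36) hi=[39, 44] (size 2, min 39) -> median=36
Step 6: insert 43 -> lo=[17, 24, 36] (size 3, max 36) hi=[39, 43, 44] (size 3, min 39) -> median=37.5
Step 7: insert 22 -> lo=[17, 22, 24, 36] (size 4, max 36) hi=[39, 43, 44] (size 3, min 39) -> median=36
Step 8: insert 9 -> lo=[9, 17, 22, 24] (size 4, max 24) hi=[36, 39, 43, 44] (size 4, min 36) -> median=30
Step 9: insert 31 -> lo=[9, 17, 22, 24, 31] (size 5, max 31) hi=[36, 39, 43, 44] (size 4, min 36) -> median=31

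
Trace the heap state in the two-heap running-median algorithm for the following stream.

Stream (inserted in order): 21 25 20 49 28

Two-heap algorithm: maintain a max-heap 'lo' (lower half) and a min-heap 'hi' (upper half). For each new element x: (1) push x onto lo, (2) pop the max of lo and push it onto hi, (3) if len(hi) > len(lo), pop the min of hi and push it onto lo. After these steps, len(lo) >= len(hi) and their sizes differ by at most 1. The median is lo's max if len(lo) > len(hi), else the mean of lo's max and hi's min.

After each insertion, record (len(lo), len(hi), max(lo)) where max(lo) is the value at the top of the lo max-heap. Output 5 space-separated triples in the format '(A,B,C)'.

Answer: (1,0,21) (1,1,21) (2,1,21) (2,2,21) (3,2,25)

Derivation:
Step 1: insert 21 -> lo=[21] hi=[] -> (len(lo)=1, len(hi)=0, max(lo)=21)
Step 2: insert 25 -> lo=[21] hi=[25] -> (len(lo)=1, len(hi)=1, max(lo)=21)
Step 3: insert 20 -> lo=[20, 21] hi=[25] -> (len(lo)=2, len(hi)=1, max(lo)=21)
Step 4: insert 49 -> lo=[20, 21] hi=[25, 49] -> (len(lo)=2, len(hi)=2, max(lo)=21)
Step 5: insert 28 -> lo=[20, 21, 25] hi=[28, 49] -> (len(lo)=3, len(hi)=2, max(lo)=25)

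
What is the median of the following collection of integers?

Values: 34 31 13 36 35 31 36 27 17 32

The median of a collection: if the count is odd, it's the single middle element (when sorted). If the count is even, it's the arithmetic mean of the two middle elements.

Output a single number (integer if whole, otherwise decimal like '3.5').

Step 1: insert 34 -> lo=[34] (size 1, max 34) hi=[] (size 0) -> median=34
Step 2: insert 31 -> lo=[31] (size 1, max 31) hi=[34] (size 1, min 34) -> median=32.5
Step 3: insert 13 -> lo=[13, 31] (size 2, max 31) hi=[34] (size 1, min 34) -> median=31
Step 4: insert 36 -> lo=[13, 31] (size 2, max 31) hi=[34, 36] (size 2, min 34) -> median=32.5
Step 5: insert 35 -> lo=[13, 31, 34] (size 3, max 34) hi=[35, 36] (size 2, min 35) -> median=34
Step 6: insert 31 -> lo=[13, 31, 31] (size 3, max 31) hi=[34, 35, 36] (size 3, min 34) -> median=32.5
Step 7: insert 36 -> lo=[13, 31, 31, 34] (size 4, max 34) hi=[35, 36, 36] (size 3, min 35) -> median=34
Step 8: insert 27 -> lo=[13, 27, 31, 31] (size 4, max 31) hi=[34, 35, 36, 36] (size 4, min 34) -> median=32.5
Step 9: insert 17 -> lo=[13, 17, 27, 31, 31] (size 5, max 31) hi=[34, 35, 36, 36] (size 4, min 34) -> median=31
Step 10: insert 32 -> lo=[13, 17, 27, 31, 31] (size 5, max 31) hi=[32, 34, 35, 36, 36] (size 5, min 32) -> median=31.5

Answer: 31.5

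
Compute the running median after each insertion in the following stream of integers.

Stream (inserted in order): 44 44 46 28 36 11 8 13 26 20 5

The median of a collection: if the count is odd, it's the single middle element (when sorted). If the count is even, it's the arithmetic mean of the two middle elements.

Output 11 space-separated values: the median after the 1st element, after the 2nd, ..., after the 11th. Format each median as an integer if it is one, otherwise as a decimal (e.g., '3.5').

Step 1: insert 44 -> lo=[44] (size 1, max 44) hi=[] (size 0) -> median=44
Step 2: insert 44 -> lo=[44] (size 1, max 44) hi=[44] (size 1, min 44) -> median=44
Step 3: insert 46 -> lo=[44, 44] (size 2, max 44) hi=[46] (size 1, min 46) -> median=44
Step 4: insert 28 -> lo=[28, 44] (size 2, max 44) hi=[44, 46] (size 2, min 44) -> median=44
Step 5: insert 36 -> lo=[28, 36, 44] (size 3, max 44) hi=[44, 46] (size 2, min 44) -> median=44
Step 6: insert 11 -> lo=[11, 28, 36] (size 3, max 36) hi=[44, 44, 46] (size 3, min 44) -> median=40
Step 7: insert 8 -> lo=[8, 11, 28, 36] (size 4, max 36) hi=[44, 44, 46] (size 3, min 44) -> median=36
Step 8: insert 13 -> lo=[8, 11, 13, 28] (size 4, max 28) hi=[36, 44, 44, 46] (size 4, min 36) -> median=32
Step 9: insert 26 -> lo=[8, 11, 13, 26, 28] (size 5, max 28) hi=[36, 44, 44, 46] (size 4, min 36) -> median=28
Step 10: insert 20 -> lo=[8, 11, 13, 20, 26] (size 5, max 26) hi=[28, 36, 44, 44, 46] (size 5, min 28) -> median=27
Step 11: insert 5 -> lo=[5, 8, 11, 13, 20, 26] (size 6, max 26) hi=[28, 36, 44, 44, 46] (size 5, min 28) -> median=26

Answer: 44 44 44 44 44 40 36 32 28 27 26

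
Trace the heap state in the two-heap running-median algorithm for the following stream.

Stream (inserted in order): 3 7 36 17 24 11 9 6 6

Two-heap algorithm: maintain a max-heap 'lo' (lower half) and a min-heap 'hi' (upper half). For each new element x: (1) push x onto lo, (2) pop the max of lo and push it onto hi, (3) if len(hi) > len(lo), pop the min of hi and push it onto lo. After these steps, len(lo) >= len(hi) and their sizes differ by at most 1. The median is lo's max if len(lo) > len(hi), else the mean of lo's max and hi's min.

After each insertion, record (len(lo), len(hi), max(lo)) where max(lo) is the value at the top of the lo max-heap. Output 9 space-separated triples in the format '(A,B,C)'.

Step 1: insert 3 -> lo=[3] hi=[] -> (len(lo)=1, len(hi)=0, max(lo)=3)
Step 2: insert 7 -> lo=[3] hi=[7] -> (len(lo)=1, len(hi)=1, max(lo)=3)
Step 3: insert 36 -> lo=[3, 7] hi=[36] -> (len(lo)=2, len(hi)=1, max(lo)=7)
Step 4: insert 17 -> lo=[3, 7] hi=[17, 36] -> (len(lo)=2, len(hi)=2, max(lo)=7)
Step 5: insert 24 -> lo=[3, 7, 17] hi=[24, 36] -> (len(lo)=3, len(hi)=2, max(lo)=17)
Step 6: insert 11 -> lo=[3, 7, 11] hi=[17, 24, 36] -> (len(lo)=3, len(hi)=3, max(lo)=11)
Step 7: insert 9 -> lo=[3, 7, 9, 11] hi=[17, 24, 36] -> (len(lo)=4, len(hi)=3, max(lo)=11)
Step 8: insert 6 -> lo=[3, 6, 7, 9] hi=[11, 17, 24, 36] -> (len(lo)=4, len(hi)=4, max(lo)=9)
Step 9: insert 6 -> lo=[3, 6, 6, 7, 9] hi=[11, 17, 24, 36] -> (len(lo)=5, len(hi)=4, max(lo)=9)

Answer: (1,0,3) (1,1,3) (2,1,7) (2,2,7) (3,2,17) (3,3,11) (4,3,11) (4,4,9) (5,4,9)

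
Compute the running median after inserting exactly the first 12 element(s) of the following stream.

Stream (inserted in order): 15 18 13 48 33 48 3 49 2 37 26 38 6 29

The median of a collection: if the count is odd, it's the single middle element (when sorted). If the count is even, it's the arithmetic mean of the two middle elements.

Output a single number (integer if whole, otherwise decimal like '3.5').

Step 1: insert 15 -> lo=[15] (size 1, max 15) hi=[] (size 0) -> median=15
Step 2: insert 18 -> lo=[15] (size 1, max 15) hi=[18] (size 1, min 18) -> median=16.5
Step 3: insert 13 -> lo=[13, 15] (size 2, max 15) hi=[18] (size 1, min 18) -> median=15
Step 4: insert 48 -> lo=[13, 15] (size 2, max 15) hi=[18, 48] (size 2, min 18) -> median=16.5
Step 5: insert 33 -> lo=[13, 15, 18] (size 3, max 18) hi=[33, 48] (size 2, min 33) -> median=18
Step 6: insert 48 -> lo=[13, 15, 18] (size 3, max 18) hi=[33, 48, 48] (size 3, min 33) -> median=25.5
Step 7: insert 3 -> lo=[3, 13, 15, 18] (size 4, max 18) hi=[33, 48, 48] (size 3, min 33) -> median=18
Step 8: insert 49 -> lo=[3, 13, 15, 18] (size 4, max 18) hi=[33, 48, 48, 49] (size 4, min 33) -> median=25.5
Step 9: insert 2 -> lo=[2, 3, 13, 15, 18] (size 5, max 18) hi=[33, 48, 48, 49] (size 4, min 33) -> median=18
Step 10: insert 37 -> lo=[2, 3, 13, 15, 18] (size 5, max 18) hi=[33, 37, 48, 48, 49] (size 5, min 33) -> median=25.5
Step 11: insert 26 -> lo=[2, 3, 13, 15, 18, 26] (size 6, max 26) hi=[33, 37, 48, 48, 49] (size 5, min 33) -> median=26
Step 12: insert 38 -> lo=[2, 3, 13, 15, 18, 26] (size 6, max 26) hi=[33, 37, 38, 48, 48, 49] (size 6, min 33) -> median=29.5

Answer: 29.5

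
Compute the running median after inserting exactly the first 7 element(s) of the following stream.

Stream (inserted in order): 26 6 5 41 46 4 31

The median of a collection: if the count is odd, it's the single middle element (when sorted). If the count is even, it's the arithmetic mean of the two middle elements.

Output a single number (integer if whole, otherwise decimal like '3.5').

Step 1: insert 26 -> lo=[26] (size 1, max 26) hi=[] (size 0) -> median=26
Step 2: insert 6 -> lo=[6] (size 1, max 6) hi=[26] (size 1, min 26) -> median=16
Step 3: insert 5 -> lo=[5, 6] (size 2, max 6) hi=[26] (size 1, min 26) -> median=6
Step 4: insert 41 -> lo=[5, 6] (size 2, max 6) hi=[26, 41] (size 2, min 26) -> median=16
Step 5: insert 46 -> lo=[5, 6, 26] (size 3, max 26) hi=[41, 46] (size 2, min 41) -> median=26
Step 6: insert 4 -> lo=[4, 5, 6] (size 3, max 6) hi=[26, 41, 46] (size 3, min 26) -> median=16
Step 7: insert 31 -> lo=[4, 5, 6, 26] (size 4, max 26) hi=[31, 41, 46] (size 3, min 31) -> median=26

Answer: 26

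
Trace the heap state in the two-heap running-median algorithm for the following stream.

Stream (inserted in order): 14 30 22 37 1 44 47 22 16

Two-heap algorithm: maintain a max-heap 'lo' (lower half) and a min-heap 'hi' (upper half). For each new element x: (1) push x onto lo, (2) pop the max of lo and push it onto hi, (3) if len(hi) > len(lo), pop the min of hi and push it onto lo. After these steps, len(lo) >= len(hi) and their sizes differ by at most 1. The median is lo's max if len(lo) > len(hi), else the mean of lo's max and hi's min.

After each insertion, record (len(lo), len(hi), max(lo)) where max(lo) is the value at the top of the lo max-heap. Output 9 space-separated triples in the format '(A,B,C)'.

Answer: (1,0,14) (1,1,14) (2,1,22) (2,2,22) (3,2,22) (3,3,22) (4,3,30) (4,4,22) (5,4,22)

Derivation:
Step 1: insert 14 -> lo=[14] hi=[] -> (len(lo)=1, len(hi)=0, max(lo)=14)
Step 2: insert 30 -> lo=[14] hi=[30] -> (len(lo)=1, len(hi)=1, max(lo)=14)
Step 3: insert 22 -> lo=[14, 22] hi=[30] -> (len(lo)=2, len(hi)=1, max(lo)=22)
Step 4: insert 37 -> lo=[14, 22] hi=[30, 37] -> (len(lo)=2, len(hi)=2, max(lo)=22)
Step 5: insert 1 -> lo=[1, 14, 22] hi=[30, 37] -> (len(lo)=3, len(hi)=2, max(lo)=22)
Step 6: insert 44 -> lo=[1, 14, 22] hi=[30, 37, 44] -> (len(lo)=3, len(hi)=3, max(lo)=22)
Step 7: insert 47 -> lo=[1, 14, 22, 30] hi=[37, 44, 47] -> (len(lo)=4, len(hi)=3, max(lo)=30)
Step 8: insert 22 -> lo=[1, 14, 22, 22] hi=[30, 37, 44, 47] -> (len(lo)=4, len(hi)=4, max(lo)=22)
Step 9: insert 16 -> lo=[1, 14, 16, 22, 22] hi=[30, 37, 44, 47] -> (len(lo)=5, len(hi)=4, max(lo)=22)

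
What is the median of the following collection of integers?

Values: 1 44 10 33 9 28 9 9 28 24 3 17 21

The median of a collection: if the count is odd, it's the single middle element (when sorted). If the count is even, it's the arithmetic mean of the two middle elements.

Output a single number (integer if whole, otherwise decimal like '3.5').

Step 1: insert 1 -> lo=[1] (size 1, max 1) hi=[] (size 0) -> median=1
Step 2: insert 44 -> lo=[1] (size 1, max 1) hi=[44] (size 1, min 44) -> median=22.5
Step 3: insert 10 -> lo=[1, 10] (size 2, max 10) hi=[44] (size 1, min 44) -> median=10
Step 4: insert 33 -> lo=[1, 10] (size 2, max 10) hi=[33, 44] (size 2, min 33) -> median=21.5
Step 5: insert 9 -> lo=[1, 9, 10] (size 3, max 10) hi=[33, 44] (size 2, min 33) -> median=10
Step 6: insert 28 -> lo=[1, 9, 10] (size 3, max 10) hi=[28, 33, 44] (size 3, min 28) -> median=19
Step 7: insert 9 -> lo=[1, 9, 9, 10] (size 4, max 10) hi=[28, 33, 44] (size 3, min 28) -> median=10
Step 8: insert 9 -> lo=[1, 9, 9, 9] (size 4, max 9) hi=[10, 28, 33, 44] (size 4, min 10) -> median=9.5
Step 9: insert 28 -> lo=[1, 9, 9, 9, 10] (size 5, max 10) hi=[28, 28, 33, 44] (size 4, min 28) -> median=10
Step 10: insert 24 -> lo=[1, 9, 9, 9, 10] (size 5, max 10) hi=[24, 28, 28, 33, 44] (size 5, min 24) -> median=17
Step 11: insert 3 -> lo=[1, 3, 9, 9, 9, 10] (size 6, max 10) hi=[24, 28, 28, 33, 44] (size 5, min 24) -> median=10
Step 12: insert 17 -> lo=[1, 3, 9, 9, 9, 10] (size 6, max 10) hi=[17, 24, 28, 28, 33, 44] (size 6, min 17) -> median=13.5
Step 13: insert 21 -> lo=[1, 3, 9, 9, 9, 10, 17] (size 7, max 17) hi=[21, 24, 28, 28, 33, 44] (size 6, min 21) -> median=17

Answer: 17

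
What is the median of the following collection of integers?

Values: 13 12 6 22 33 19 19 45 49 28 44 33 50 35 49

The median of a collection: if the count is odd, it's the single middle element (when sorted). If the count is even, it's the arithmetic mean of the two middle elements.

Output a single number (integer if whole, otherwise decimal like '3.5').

Answer: 33

Derivation:
Step 1: insert 13 -> lo=[13] (size 1, max 13) hi=[] (size 0) -> median=13
Step 2: insert 12 -> lo=[12] (size 1, max 12) hi=[13] (size 1, min 13) -> median=12.5
Step 3: insert 6 -> lo=[6, 12] (size 2, max 12) hi=[13] (size 1, min 13) -> median=12
Step 4: insert 22 -> lo=[6, 12] (size 2, max 12) hi=[13, 22] (size 2, min 13) -> median=12.5
Step 5: insert 33 -> lo=[6, 12, 13] (size 3, max 13) hi=[22, 33] (size 2, min 22) -> median=13
Step 6: insert 19 -> lo=[6, 12, 13] (size 3, max 13) hi=[19, 22, 33] (size 3, min 19) -> median=16
Step 7: insert 19 -> lo=[6, 12, 13, 19] (size 4, max 19) hi=[19, 22, 33] (size 3, min 19) -> median=19
Step 8: insert 45 -> lo=[6, 12, 13, 19] (size 4, max 19) hi=[19, 22, 33, 45] (size 4, min 19) -> median=19
Step 9: insert 49 -> lo=[6, 12, 13, 19, 19] (size 5, max 19) hi=[22, 33, 45, 49] (size 4, min 22) -> median=19
Step 10: insert 28 -> lo=[6, 12, 13, 19, 19] (size 5, max 19) hi=[22, 28, 33, 45, 49] (size 5, min 22) -> median=20.5
Step 11: insert 44 -> lo=[6, 12, 13, 19, 19, 22] (size 6, max 22) hi=[28, 33, 44, 45, 49] (size 5, min 28) -> median=22
Step 12: insert 33 -> lo=[6, 12, 13, 19, 19, 22] (size 6, max 22) hi=[28, 33, 33, 44, 45, 49] (size 6, min 28) -> median=25
Step 13: insert 50 -> lo=[6, 12, 13, 19, 19, 22, 28] (size 7, max 28) hi=[33, 33, 44, 45, 49, 50] (size 6, min 33) -> median=28
Step 14: insert 35 -> lo=[6, 12, 13, 19, 19, 22, 28] (size 7, max 28) hi=[33, 33, 35, 44, 45, 49, 50] (size 7, min 33) -> median=30.5
Step 15: insert 49 -> lo=[6, 12, 13, 19, 19, 22, 28, 33] (size 8, max 33) hi=[33, 35, 44, 45, 49, 49, 50] (size 7, min 33) -> median=33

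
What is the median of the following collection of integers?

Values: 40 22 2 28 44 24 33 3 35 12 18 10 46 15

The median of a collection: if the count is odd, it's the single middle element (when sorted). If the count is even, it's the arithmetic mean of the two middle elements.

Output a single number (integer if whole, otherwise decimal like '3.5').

Answer: 23

Derivation:
Step 1: insert 40 -> lo=[40] (size 1, max 40) hi=[] (size 0) -> median=40
Step 2: insert 22 -> lo=[22] (size 1, max 22) hi=[40] (size 1, min 40) -> median=31
Step 3: insert 2 -> lo=[2, 22] (size 2, max 22) hi=[40] (size 1, min 40) -> median=22
Step 4: insert 28 -> lo=[2, 22] (size 2, max 22) hi=[28, 40] (size 2, min 28) -> median=25
Step 5: insert 44 -> lo=[2, 22, 28] (size 3, max 28) hi=[40, 44] (size 2, min 40) -> median=28
Step 6: insert 24 -> lo=[2, 22, 24] (size 3, max 24) hi=[28, 40, 44] (size 3, min 28) -> median=26
Step 7: insert 33 -> lo=[2, 22, 24, 28] (size 4, max 28) hi=[33, 40, 44] (size 3, min 33) -> median=28
Step 8: insert 3 -> lo=[2, 3, 22, 24] (size 4, max 24) hi=[28, 33, 40, 44] (size 4, min 28) -> median=26
Step 9: insert 35 -> lo=[2, 3, 22, 24, 28] (size 5, max 28) hi=[33, 35, 40, 44] (size 4, min 33) -> median=28
Step 10: insert 12 -> lo=[2, 3, 12, 22, 24] (size 5, max 24) hi=[28, 33, 35, 40, 44] (size 5, min 28) -> median=26
Step 11: insert 18 -> lo=[2, 3, 12, 18, 22, 24] (size 6, max 24) hi=[28, 33, 35, 40, 44] (size 5, min 28) -> median=24
Step 12: insert 10 -> lo=[2, 3, 10, 12, 18, 22] (size 6, max 22) hi=[24, 28, 33, 35, 40, 44] (size 6, min 24) -> median=23
Step 13: insert 46 -> lo=[2, 3, 10, 12, 18, 22, 24] (size 7, max 24) hi=[28, 33, 35, 40, 44, 46] (size 6, min 28) -> median=24
Step 14: insert 15 -> lo=[2, 3, 10, 12, 15, 18, 22] (size 7, max 22) hi=[24, 28, 33, 35, 40, 44, 46] (size 7, min 24) -> median=23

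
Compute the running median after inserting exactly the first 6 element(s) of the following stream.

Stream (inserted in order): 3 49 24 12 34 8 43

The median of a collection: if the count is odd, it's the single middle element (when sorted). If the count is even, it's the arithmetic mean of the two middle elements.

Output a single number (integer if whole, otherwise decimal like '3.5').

Step 1: insert 3 -> lo=[3] (size 1, max 3) hi=[] (size 0) -> median=3
Step 2: insert 49 -> lo=[3] (size 1, max 3) hi=[49] (size 1, min 49) -> median=26
Step 3: insert 24 -> lo=[3, 24] (size 2, max 24) hi=[49] (size 1, min 49) -> median=24
Step 4: insert 12 -> lo=[3, 12] (size 2, max 12) hi=[24, 49] (size 2, min 24) -> median=18
Step 5: insert 34 -> lo=[3, 12, 24] (size 3, max 24) hi=[34, 49] (size 2, min 34) -> median=24
Step 6: insert 8 -> lo=[3, 8, 12] (size 3, max 12) hi=[24, 34, 49] (size 3, min 24) -> median=18

Answer: 18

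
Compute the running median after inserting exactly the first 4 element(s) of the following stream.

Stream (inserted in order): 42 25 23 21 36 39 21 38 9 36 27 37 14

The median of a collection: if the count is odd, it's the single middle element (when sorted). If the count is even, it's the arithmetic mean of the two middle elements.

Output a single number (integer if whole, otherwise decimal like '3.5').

Step 1: insert 42 -> lo=[42] (size 1, max 42) hi=[] (size 0) -> median=42
Step 2: insert 25 -> lo=[25] (size 1, max 25) hi=[42] (size 1, min 42) -> median=33.5
Step 3: insert 23 -> lo=[23, 25] (size 2, max 25) hi=[42] (size 1, min 42) -> median=25
Step 4: insert 21 -> lo=[21, 23] (size 2, max 23) hi=[25, 42] (size 2, min 25) -> median=24

Answer: 24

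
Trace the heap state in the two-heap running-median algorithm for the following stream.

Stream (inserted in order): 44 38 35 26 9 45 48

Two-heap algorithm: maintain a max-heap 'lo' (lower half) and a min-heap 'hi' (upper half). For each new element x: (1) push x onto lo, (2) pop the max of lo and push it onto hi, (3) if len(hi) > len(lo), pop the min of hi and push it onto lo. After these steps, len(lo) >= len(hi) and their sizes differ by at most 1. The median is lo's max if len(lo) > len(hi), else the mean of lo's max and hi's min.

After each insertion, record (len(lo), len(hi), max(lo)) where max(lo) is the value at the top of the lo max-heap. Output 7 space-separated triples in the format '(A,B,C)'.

Answer: (1,0,44) (1,1,38) (2,1,38) (2,2,35) (3,2,35) (3,3,35) (4,3,38)

Derivation:
Step 1: insert 44 -> lo=[44] hi=[] -> (len(lo)=1, len(hi)=0, max(lo)=44)
Step 2: insert 38 -> lo=[38] hi=[44] -> (len(lo)=1, len(hi)=1, max(lo)=38)
Step 3: insert 35 -> lo=[35, 38] hi=[44] -> (len(lo)=2, len(hi)=1, max(lo)=38)
Step 4: insert 26 -> lo=[26, 35] hi=[38, 44] -> (len(lo)=2, len(hi)=2, max(lo)=35)
Step 5: insert 9 -> lo=[9, 26, 35] hi=[38, 44] -> (len(lo)=3, len(hi)=2, max(lo)=35)
Step 6: insert 45 -> lo=[9, 26, 35] hi=[38, 44, 45] -> (len(lo)=3, len(hi)=3, max(lo)=35)
Step 7: insert 48 -> lo=[9, 26, 35, 38] hi=[44, 45, 48] -> (len(lo)=4, len(hi)=3, max(lo)=38)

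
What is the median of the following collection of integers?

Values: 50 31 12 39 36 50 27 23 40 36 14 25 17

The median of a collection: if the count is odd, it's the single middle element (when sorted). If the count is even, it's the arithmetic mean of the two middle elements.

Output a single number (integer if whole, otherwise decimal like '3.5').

Step 1: insert 50 -> lo=[50] (size 1, max 50) hi=[] (size 0) -> median=50
Step 2: insert 31 -> lo=[31] (size 1, max 31) hi=[50] (size 1, min 50) -> median=40.5
Step 3: insert 12 -> lo=[12, 31] (size 2, max 31) hi=[50] (size 1, min 50) -> median=31
Step 4: insert 39 -> lo=[12, 31] (size 2, max 31) hi=[39, 50] (size 2, min 39) -> median=35
Step 5: insert 36 -> lo=[12, 31, 36] (size 3, max 36) hi=[39, 50] (size 2, min 39) -> median=36
Step 6: insert 50 -> lo=[12, 31, 36] (size 3, max 36) hi=[39, 50, 50] (size 3, min 39) -> median=37.5
Step 7: insert 27 -> lo=[12, 27, 31, 36] (size 4, max 36) hi=[39, 50, 50] (size 3, min 39) -> median=36
Step 8: insert 23 -> lo=[12, 23, 27, 31] (size 4, max 31) hi=[36, 39, 50, 50] (size 4, min 36) -> median=33.5
Step 9: insert 40 -> lo=[12, 23, 27, 31, 36] (size 5, max 36) hi=[39, 40, 50, 50] (size 4, min 39) -> median=36
Step 10: insert 36 -> lo=[12, 23, 27, 31, 36] (size 5, max 36) hi=[36, 39, 40, 50, 50] (size 5, min 36) -> median=36
Step 11: insert 14 -> lo=[12, 14, 23, 27, 31, 36] (size 6, max 36) hi=[36, 39, 40, 50, 50] (size 5, min 36) -> median=36
Step 12: insert 25 -> lo=[12, 14, 23, 25, 27, 31] (size 6, max 31) hi=[36, 36, 39, 40, 50, 50] (size 6, min 36) -> median=33.5
Step 13: insert 17 -> lo=[12, 14, 17, 23, 25, 27, 31] (size 7, max 31) hi=[36, 36, 39, 40, 50, 50] (size 6, min 36) -> median=31

Answer: 31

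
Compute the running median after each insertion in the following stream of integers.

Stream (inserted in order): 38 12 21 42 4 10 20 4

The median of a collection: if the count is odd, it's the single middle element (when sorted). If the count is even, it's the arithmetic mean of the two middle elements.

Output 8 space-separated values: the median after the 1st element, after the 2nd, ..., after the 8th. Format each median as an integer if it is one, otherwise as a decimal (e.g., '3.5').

Step 1: insert 38 -> lo=[38] (size 1, max 38) hi=[] (size 0) -> median=38
Step 2: insert 12 -> lo=[12] (size 1, max 12) hi=[38] (size 1, min 38) -> median=25
Step 3: insert 21 -> lo=[12, 21] (size 2, max 21) hi=[38] (size 1, min 38) -> median=21
Step 4: insert 42 -> lo=[12, 21] (size 2, max 21) hi=[38, 42] (size 2, min 38) -> median=29.5
Step 5: insert 4 -> lo=[4, 12, 21] (size 3, max 21) hi=[38, 42] (size 2, min 38) -> median=21
Step 6: insert 10 -> lo=[4, 10, 12] (size 3, max 12) hi=[21, 38, 42] (size 3, min 21) -> median=16.5
Step 7: insert 20 -> lo=[4, 10, 12, 20] (size 4, max 20) hi=[21, 38, 42] (size 3, min 21) -> median=20
Step 8: insert 4 -> lo=[4, 4, 10, 12] (size 4, max 12) hi=[20, 21, 38, 42] (size 4, min 20) -> median=16

Answer: 38 25 21 29.5 21 16.5 20 16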